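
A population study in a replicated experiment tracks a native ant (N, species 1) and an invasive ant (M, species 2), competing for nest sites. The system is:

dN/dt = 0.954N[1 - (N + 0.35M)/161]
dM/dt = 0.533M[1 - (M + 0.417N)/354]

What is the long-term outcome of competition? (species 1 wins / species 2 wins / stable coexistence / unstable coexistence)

stable coexistence

Compare the nullcline intercepts: K1/α12 = 161/0.35 = 460 > K2 = 354; K2/α21 = 354/0.417 = 849 > K1 = 161.
Since both inequalities hold, each species can invade when rare, so the interior equilibrium is stable.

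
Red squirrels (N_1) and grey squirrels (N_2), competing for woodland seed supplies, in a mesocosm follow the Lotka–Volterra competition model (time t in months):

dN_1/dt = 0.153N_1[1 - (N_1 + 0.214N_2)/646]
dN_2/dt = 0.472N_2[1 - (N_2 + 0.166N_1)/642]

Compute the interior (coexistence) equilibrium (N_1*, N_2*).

Setting both brackets to zero gives the nullclines N_1 + 0.214N_2 = 646 and 0.166N_1 + N_2 = 642.
Substituting N_2 = 642 - 0.166N_1 into the first: N_1(1 - 0.214·0.166) = 646 - 0.214·642.
So N_1* = 509/0.964 = 527, and then N_2* = 642 - 0.166·527 = 554.

N_1* ≈ 527, N_2* ≈ 554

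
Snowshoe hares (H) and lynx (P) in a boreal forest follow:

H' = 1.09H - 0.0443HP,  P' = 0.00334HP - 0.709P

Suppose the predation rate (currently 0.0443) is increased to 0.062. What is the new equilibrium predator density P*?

P* ≈ 17.6

At the interior fixed point, setting dH/dt = 0 with H > 0 fixes P* = (prey growth rate)/(HP coefficient) — independent of the other coefficients.
With the change, P* = 1.09/0.062 = 17.6; it falls from 24.6.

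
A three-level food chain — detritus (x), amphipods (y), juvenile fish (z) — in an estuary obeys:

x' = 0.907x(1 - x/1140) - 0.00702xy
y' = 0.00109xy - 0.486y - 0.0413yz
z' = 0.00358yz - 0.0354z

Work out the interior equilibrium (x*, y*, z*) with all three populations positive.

x* ≈ 1050, y* ≈ 9.89, z* ≈ 16

From dz/dt = 0: 0.00358y* = 0.0354, so y* = 9.89.
From dx/dt = 0: 0.907(1 - x*/1140) = 0.00702·9.89, giving x* = 1140·(1 - 0.0765) = 1050.
From dy/dt = 0: 0.00109·1050 - 0.486 = 0.0413z*, so z* = 0.661/0.0413 = 16.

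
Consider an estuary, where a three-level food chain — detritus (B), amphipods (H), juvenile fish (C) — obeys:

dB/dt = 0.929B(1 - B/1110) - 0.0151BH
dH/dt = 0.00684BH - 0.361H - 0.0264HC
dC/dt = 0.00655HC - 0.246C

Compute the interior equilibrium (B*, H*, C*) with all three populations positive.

From dC/dt = 0: 0.00655H* = 0.246, so H* = 37.6.
From dB/dt = 0: 0.929(1 - B*/1110) = 0.0151·37.6, giving B* = 1110·(1 - 0.61) = 432.
From dH/dt = 0: 0.00684·432 - 0.361 = 0.0264C*, so C* = 2.6/0.0264 = 98.4.

B* ≈ 432, H* ≈ 37.6, C* ≈ 98.4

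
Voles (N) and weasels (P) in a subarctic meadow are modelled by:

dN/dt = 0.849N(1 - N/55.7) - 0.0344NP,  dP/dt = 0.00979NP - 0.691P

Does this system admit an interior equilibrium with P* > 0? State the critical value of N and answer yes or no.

The predator equation gives dP/dt > 0 only when N > 0.691/0.00979 = 70.6.
Without the predator, N → K = 55.7. Since 55.7 < 70.6, the predator cannot invade.

Threshold N = 70.6; K < 70.6, so no, the predator goes extinct.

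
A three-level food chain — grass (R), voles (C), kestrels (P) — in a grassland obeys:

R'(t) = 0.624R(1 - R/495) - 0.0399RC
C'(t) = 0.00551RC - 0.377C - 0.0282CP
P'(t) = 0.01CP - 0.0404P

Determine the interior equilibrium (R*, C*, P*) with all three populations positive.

R* ≈ 367, C* ≈ 4.04, P* ≈ 58.4

From dP/dt = 0: 0.01C* = 0.0404, so C* = 4.04.
From dR/dt = 0: 0.624(1 - R*/495) = 0.0399·4.04, giving R* = 495·(1 - 0.258) = 367.
From dC/dt = 0: 0.00551·367 - 0.377 = 0.0282P*, so P* = 1.65/0.0282 = 58.4.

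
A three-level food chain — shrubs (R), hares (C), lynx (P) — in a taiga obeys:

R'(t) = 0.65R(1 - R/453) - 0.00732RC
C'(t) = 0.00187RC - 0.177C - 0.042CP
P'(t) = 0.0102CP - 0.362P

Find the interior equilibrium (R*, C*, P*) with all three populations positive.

From dP/dt = 0: 0.0102C* = 0.362, so C* = 35.5.
From dR/dt = 0: 0.65(1 - R*/453) = 0.00732·35.5, giving R* = 453·(1 - 0.4) = 272.
From dC/dt = 0: 0.00187·272 - 0.177 = 0.042P*, so P* = 0.332/0.042 = 7.89.

R* ≈ 272, C* ≈ 35.5, P* ≈ 7.89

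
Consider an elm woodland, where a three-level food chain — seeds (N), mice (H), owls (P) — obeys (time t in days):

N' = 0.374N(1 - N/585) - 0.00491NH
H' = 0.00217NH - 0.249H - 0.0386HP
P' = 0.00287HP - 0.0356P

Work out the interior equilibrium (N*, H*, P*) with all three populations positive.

From dP/dt = 0: 0.00287H* = 0.0356, so H* = 12.4.
From dN/dt = 0: 0.374(1 - N*/585) = 0.00491·12.4, giving N* = 585·(1 - 0.163) = 490.
From dH/dt = 0: 0.00217·490 - 0.249 = 0.0386P*, so P* = 0.814/0.0386 = 21.1.

N* ≈ 490, H* ≈ 12.4, P* ≈ 21.1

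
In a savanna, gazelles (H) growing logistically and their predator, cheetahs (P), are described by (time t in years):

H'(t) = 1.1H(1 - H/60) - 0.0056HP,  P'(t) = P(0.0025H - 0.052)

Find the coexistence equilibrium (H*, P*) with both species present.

From dP/dt = 0 with P > 0: 0.0025H* = 0.052, so H* = 20.8.
Substitute into dH/dt = 0: 1.1(1 - 20.8/60) = 0.0056P*.
The bracket is 0.653, giving P* = 0.719/0.0056 = 128.

H* ≈ 20.8, P* ≈ 128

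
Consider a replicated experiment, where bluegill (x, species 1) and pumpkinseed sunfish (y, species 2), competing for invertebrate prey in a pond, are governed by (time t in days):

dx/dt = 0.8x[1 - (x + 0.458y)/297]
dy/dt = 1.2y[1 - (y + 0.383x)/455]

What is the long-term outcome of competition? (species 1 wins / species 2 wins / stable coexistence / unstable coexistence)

Compare the nullcline intercepts: K1/α12 = 297/0.458 = 648 > K2 = 455; K2/α21 = 455/0.383 = 1190 > K1 = 297.
Since both inequalities hold, each species can invade when rare, so the interior equilibrium is stable.

stable coexistence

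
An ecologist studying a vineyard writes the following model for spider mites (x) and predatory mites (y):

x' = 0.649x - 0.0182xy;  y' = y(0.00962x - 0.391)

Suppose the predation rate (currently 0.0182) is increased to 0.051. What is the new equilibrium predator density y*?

y* ≈ 12.7

At the interior fixed point, setting dx/dt = 0 with x > 0 fixes y* = (prey growth rate)/(xy coefficient) — independent of the other coefficients.
With the change, y* = 0.649/0.051 = 12.7; it falls from 35.7.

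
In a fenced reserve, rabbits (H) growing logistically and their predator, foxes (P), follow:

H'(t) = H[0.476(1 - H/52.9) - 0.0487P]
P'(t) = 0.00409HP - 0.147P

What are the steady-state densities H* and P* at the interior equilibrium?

H* ≈ 35.9, P* ≈ 3.13

From dP/dt = 0 with P > 0: 0.00409H* = 0.147, so H* = 35.9.
Substitute into dH/dt = 0: 0.476(1 - 35.9/52.9) = 0.0487P*.
The bracket is 0.321, giving P* = 0.153/0.0487 = 3.13.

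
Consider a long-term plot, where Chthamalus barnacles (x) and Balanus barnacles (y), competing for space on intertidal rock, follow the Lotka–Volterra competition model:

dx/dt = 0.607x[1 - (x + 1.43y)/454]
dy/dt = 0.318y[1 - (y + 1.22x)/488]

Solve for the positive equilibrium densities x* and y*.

Setting both brackets to zero gives the nullclines x + 1.43y = 454 and 1.22x + y = 488.
Substituting y = 488 - 1.22x into the first: x(1 - 1.43·1.22) = 454 - 1.43·488.
So x* = -244/-0.745 = 327, and then y* = 488 - 1.22·327 = 88.5.

x* ≈ 327, y* ≈ 88.5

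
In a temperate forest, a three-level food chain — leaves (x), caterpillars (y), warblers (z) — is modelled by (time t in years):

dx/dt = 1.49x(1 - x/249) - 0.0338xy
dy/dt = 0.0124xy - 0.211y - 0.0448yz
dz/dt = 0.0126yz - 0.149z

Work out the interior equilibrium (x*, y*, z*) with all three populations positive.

x* ≈ 182, y* ≈ 11.8, z* ≈ 45.7

From dz/dt = 0: 0.0126y* = 0.149, so y* = 11.8.
From dx/dt = 0: 1.49(1 - x*/249) = 0.0338·11.8, giving x* = 249·(1 - 0.268) = 182.
From dy/dt = 0: 0.0124·182 - 0.211 = 0.0448z*, so z* = 2.05/0.0448 = 45.7.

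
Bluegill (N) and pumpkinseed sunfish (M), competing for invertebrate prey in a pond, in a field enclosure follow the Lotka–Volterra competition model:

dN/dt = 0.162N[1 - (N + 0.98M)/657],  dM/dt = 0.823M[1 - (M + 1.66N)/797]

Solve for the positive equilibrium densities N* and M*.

Setting both brackets to zero gives the nullclines N + 0.98M = 657 and 1.66N + M = 797.
Substituting M = 797 - 1.66N into the first: N(1 - 0.98·1.66) = 657 - 0.98·797.
So N* = -124/-0.627 = 198, and then M* = 797 - 1.66·198 = 468.

N* ≈ 198, M* ≈ 468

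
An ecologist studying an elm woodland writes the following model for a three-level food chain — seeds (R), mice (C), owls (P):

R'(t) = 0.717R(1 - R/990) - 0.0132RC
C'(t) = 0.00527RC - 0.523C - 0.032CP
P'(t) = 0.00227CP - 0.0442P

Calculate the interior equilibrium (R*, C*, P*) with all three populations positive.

From dP/dt = 0: 0.00227C* = 0.0442, so C* = 19.5.
From dR/dt = 0: 0.717(1 - R*/990) = 0.0132·19.5, giving R* = 990·(1 - 0.358) = 635.
From dC/dt = 0: 0.00527·635 - 0.523 = 0.032P*, so P* = 2.82/0.032 = 88.3.

R* ≈ 635, C* ≈ 19.5, P* ≈ 88.3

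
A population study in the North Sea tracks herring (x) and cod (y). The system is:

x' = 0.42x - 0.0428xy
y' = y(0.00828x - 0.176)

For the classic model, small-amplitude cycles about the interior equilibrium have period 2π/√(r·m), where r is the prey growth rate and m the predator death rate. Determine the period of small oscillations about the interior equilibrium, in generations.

T ≈ 23.1 generations

Here r = 0.42 and m = 0.176, so r·m = 0.0739.
ω = √0.0739 = 0.272 per generation, hence T = 2π/ω ≈ 23.1 generations.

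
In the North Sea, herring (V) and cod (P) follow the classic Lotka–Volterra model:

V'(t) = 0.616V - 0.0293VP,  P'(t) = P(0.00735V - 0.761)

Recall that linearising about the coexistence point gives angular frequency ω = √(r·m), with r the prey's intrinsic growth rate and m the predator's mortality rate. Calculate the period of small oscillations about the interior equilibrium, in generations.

T ≈ 9.18 generations

Here r = 0.616 and m = 0.761, so r·m = 0.469.
ω = √0.469 = 0.685 per generation, hence T = 2π/ω ≈ 9.18 generations.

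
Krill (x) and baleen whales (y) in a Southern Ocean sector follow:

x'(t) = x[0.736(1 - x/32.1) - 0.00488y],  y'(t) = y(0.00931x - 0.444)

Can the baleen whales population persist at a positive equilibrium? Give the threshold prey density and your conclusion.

Threshold x = 47.7; K < 47.7, so no, the predator goes extinct.

The predator equation gives dy/dt > 0 only when x > 0.444/0.00931 = 47.7.
Without the predator, x → K = 32.1. Since 32.1 < 47.7, the predator cannot invade.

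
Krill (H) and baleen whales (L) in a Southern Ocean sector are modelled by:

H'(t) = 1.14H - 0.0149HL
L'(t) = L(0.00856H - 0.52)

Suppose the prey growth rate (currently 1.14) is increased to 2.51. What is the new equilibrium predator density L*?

L* ≈ 168

At the interior fixed point, setting dH/dt = 0 with H > 0 fixes L* = (prey growth rate)/(HL coefficient) — independent of the other coefficients.
With the change, L* = 2.51/0.0149 = 168; it rises from 76.5.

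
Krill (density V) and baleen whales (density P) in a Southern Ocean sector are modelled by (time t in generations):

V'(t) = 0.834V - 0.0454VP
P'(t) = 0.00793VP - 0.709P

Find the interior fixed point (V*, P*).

V* ≈ 89.4, P* ≈ 18.4

Set dP/dt = 0 with P > 0: 0.00793V - 0.709 = 0, so V* = 0.709/0.00793 = 89.4.
Set dV/dt = 0 with V > 0: 0.834 - 0.0454P = 0, so P* = 0.834/0.0454 = 18.4.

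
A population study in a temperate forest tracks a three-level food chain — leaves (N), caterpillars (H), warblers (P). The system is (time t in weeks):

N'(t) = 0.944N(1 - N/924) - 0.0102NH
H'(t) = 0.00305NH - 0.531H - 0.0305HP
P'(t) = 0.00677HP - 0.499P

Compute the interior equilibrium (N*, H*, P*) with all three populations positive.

From dP/dt = 0: 0.00677H* = 0.499, so H* = 73.7.
From dN/dt = 0: 0.944(1 - N*/924) = 0.0102·73.7, giving N* = 924·(1 - 0.796) = 188.
From dH/dt = 0: 0.00305·188 - 0.531 = 0.0305P*, so P* = 0.0427/0.0305 = 1.4.

N* ≈ 188, H* ≈ 73.7, P* ≈ 1.4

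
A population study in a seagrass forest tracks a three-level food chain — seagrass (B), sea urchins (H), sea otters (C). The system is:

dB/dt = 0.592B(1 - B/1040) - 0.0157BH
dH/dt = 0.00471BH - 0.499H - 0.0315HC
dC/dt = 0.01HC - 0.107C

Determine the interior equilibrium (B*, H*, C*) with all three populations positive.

From dC/dt = 0: 0.01H* = 0.107, so H* = 10.7.
From dB/dt = 0: 0.592(1 - B*/1040) = 0.0157·10.7, giving B* = 1040·(1 - 0.284) = 745.
From dH/dt = 0: 0.00471·745 - 0.499 = 0.0315C*, so C* = 3.01/0.0315 = 95.5.

B* ≈ 745, H* ≈ 10.7, C* ≈ 95.5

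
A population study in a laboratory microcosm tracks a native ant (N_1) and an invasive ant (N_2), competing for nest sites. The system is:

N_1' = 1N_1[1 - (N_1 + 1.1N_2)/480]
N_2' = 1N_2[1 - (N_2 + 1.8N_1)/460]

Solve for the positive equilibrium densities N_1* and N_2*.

Setting both brackets to zero gives the nullclines N_1 + 1.1N_2 = 480 and 1.8N_1 + N_2 = 460.
Substituting N_2 = 460 - 1.8N_1 into the first: N_1(1 - 1.1·1.8) = 480 - 1.1·460.
So N_1* = -26/-0.98 = 26.5, and then N_2* = 460 - 1.8·26.5 = 412.

N_1* ≈ 26.5, N_2* ≈ 412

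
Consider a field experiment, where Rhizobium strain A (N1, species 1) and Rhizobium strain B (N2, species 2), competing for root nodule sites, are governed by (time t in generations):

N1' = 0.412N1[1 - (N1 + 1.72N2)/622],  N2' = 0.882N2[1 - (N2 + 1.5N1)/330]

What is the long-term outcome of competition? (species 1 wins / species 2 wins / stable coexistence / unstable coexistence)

species 1 excludes species 2

Compare the nullcline intercepts: K1/α12 = 622/1.72 = 362 > K2 = 330; K2/α21 = 330/1.5 = 220 < K1 = 622.
Since the inequalities point opposite ways, species 1 can invade but species 2 cannot.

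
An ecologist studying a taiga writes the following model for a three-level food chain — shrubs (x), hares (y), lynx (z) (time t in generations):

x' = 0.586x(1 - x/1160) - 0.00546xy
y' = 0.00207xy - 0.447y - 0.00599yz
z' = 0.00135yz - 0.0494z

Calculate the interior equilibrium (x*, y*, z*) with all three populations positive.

From dz/dt = 0: 0.00135y* = 0.0494, so y* = 36.6.
From dx/dt = 0: 0.586(1 - x*/1160) = 0.00546·36.6, giving x* = 1160·(1 - 0.341) = 765.
From dy/dt = 0: 0.00207·765 - 0.447 = 0.00599z*, so z* = 1.14/0.00599 = 190.

x* ≈ 765, y* ≈ 36.6, z* ≈ 190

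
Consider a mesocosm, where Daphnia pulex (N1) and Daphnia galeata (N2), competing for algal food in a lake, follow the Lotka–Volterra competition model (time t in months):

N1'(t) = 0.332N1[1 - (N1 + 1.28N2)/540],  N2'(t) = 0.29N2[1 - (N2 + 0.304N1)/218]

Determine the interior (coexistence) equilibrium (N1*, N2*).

Setting both brackets to zero gives the nullclines N1 + 1.28N2 = 540 and 0.304N1 + N2 = 218.
Substituting N2 = 218 - 0.304N1 into the first: N1(1 - 1.28·0.304) = 540 - 1.28·218.
So N1* = 261/0.611 = 427, and then N2* = 218 - 0.304·427 = 88.1.

N1* ≈ 427, N2* ≈ 88.1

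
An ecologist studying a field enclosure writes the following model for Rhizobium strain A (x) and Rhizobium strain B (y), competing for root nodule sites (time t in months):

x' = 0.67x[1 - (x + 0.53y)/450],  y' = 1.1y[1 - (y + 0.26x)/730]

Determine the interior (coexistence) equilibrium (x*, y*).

Setting both brackets to zero gives the nullclines x + 0.53y = 450 and 0.26x + y = 730.
Substituting y = 730 - 0.26x into the first: x(1 - 0.53·0.26) = 450 - 0.53·730.
So x* = 63.1/0.862 = 73.2, and then y* = 730 - 0.26·73.2 = 711.

x* ≈ 73.2, y* ≈ 711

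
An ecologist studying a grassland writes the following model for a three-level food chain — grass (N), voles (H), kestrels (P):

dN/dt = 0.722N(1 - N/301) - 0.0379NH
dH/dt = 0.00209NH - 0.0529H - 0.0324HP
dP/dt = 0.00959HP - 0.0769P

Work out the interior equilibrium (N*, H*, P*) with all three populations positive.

N* ≈ 174, H* ≈ 8.02, P* ≈ 9.61

From dP/dt = 0: 0.00959H* = 0.0769, so H* = 8.02.
From dN/dt = 0: 0.722(1 - N*/301) = 0.0379·8.02, giving N* = 301·(1 - 0.421) = 174.
From dH/dt = 0: 0.00209·174 - 0.0529 = 0.0324P*, so P* = 0.311/0.0324 = 9.61.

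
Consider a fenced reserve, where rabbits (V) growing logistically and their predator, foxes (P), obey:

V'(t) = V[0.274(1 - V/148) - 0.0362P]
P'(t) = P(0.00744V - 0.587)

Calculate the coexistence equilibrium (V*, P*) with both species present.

V* ≈ 78.9, P* ≈ 3.53

From dP/dt = 0 with P > 0: 0.00744V* = 0.587, so V* = 78.9.
Substitute into dV/dt = 0: 0.274(1 - 78.9/148) = 0.0362P*.
The bracket is 0.467, giving P* = 0.128/0.0362 = 3.53.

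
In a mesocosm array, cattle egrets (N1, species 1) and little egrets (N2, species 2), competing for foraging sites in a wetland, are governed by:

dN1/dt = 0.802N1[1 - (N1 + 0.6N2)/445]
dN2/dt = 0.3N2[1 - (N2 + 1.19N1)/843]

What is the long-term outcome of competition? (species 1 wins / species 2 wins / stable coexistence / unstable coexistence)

species 2 excludes species 1

Compare the nullcline intercepts: K1/α12 = 445/0.6 = 742 < K2 = 843; K2/α21 = 843/1.19 = 708 > K1 = 445.
Since the inequalities point opposite ways, species 2 can invade but species 1 cannot.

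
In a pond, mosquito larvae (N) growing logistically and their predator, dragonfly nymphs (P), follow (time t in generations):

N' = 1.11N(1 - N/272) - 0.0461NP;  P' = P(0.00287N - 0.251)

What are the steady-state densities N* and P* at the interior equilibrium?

From dP/dt = 0 with P > 0: 0.00287N* = 0.251, so N* = 87.5.
Substitute into dN/dt = 0: 1.11(1 - 87.5/272) = 0.0461P*.
The bracket is 0.678, giving P* = 0.753/0.0461 = 16.3.

N* ≈ 87.5, P* ≈ 16.3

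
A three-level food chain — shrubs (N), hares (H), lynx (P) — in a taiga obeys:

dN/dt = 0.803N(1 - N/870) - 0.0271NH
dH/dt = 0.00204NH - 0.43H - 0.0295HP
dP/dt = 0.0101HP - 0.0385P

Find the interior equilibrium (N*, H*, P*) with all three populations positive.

N* ≈ 758, H* ≈ 3.81, P* ≈ 37.8

From dP/dt = 0: 0.0101H* = 0.0385, so H* = 3.81.
From dN/dt = 0: 0.803(1 - N*/870) = 0.0271·3.81, giving N* = 870·(1 - 0.129) = 758.
From dH/dt = 0: 0.00204·758 - 0.43 = 0.0295P*, so P* = 1.12/0.0295 = 37.8.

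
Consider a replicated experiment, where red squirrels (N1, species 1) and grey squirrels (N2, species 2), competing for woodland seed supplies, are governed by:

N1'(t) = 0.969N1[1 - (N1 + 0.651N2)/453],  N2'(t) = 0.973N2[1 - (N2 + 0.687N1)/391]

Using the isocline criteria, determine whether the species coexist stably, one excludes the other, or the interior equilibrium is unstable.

stable coexistence

Compare the nullcline intercepts: K1/α12 = 453/0.651 = 696 > K2 = 391; K2/α21 = 391/0.687 = 569 > K1 = 453.
Since both inequalities hold, each species can invade when rare, so the interior equilibrium is stable.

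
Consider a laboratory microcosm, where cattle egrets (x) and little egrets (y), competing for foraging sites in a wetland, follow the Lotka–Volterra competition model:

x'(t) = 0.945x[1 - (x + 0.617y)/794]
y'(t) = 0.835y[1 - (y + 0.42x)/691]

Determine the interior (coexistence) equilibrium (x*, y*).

x* ≈ 496, y* ≈ 483

Setting both brackets to zero gives the nullclines x + 0.617y = 794 and 0.42x + y = 691.
Substituting y = 691 - 0.42x into the first: x(1 - 0.617·0.42) = 794 - 0.617·691.
So x* = 368/0.741 = 496, and then y* = 691 - 0.42·496 = 483.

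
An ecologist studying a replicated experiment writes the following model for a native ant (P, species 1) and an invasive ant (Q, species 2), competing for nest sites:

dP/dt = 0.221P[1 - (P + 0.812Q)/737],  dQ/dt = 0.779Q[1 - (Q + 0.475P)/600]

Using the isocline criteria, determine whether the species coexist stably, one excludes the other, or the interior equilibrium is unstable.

stable coexistence

Compare the nullcline intercepts: K1/α12 = 737/0.812 = 908 > K2 = 600; K2/α21 = 600/0.475 = 1260 > K1 = 737.
Since both inequalities hold, each species can invade when rare, so the interior equilibrium is stable.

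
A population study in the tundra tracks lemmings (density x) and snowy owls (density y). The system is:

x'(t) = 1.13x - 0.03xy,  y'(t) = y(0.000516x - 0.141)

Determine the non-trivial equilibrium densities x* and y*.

x* ≈ 273, y* ≈ 37.7

Set dy/dt = 0 with y > 0: 0.000516x - 0.141 = 0, so x* = 0.141/0.000516 = 273.
Set dx/dt = 0 with x > 0: 1.13 - 0.03y = 0, so y* = 1.13/0.03 = 37.7.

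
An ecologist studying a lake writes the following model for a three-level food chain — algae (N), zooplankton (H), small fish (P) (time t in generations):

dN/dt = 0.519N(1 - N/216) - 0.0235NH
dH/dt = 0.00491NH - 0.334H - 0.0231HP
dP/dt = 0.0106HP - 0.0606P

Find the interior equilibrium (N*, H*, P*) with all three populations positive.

N* ≈ 160, H* ≈ 5.72, P* ≈ 19.6

From dP/dt = 0: 0.0106H* = 0.0606, so H* = 5.72.
From dN/dt = 0: 0.519(1 - N*/216) = 0.0235·5.72, giving N* = 216·(1 - 0.259) = 160.
From dH/dt = 0: 0.00491·160 - 0.334 = 0.0231P*, so P* = 0.452/0.0231 = 19.6.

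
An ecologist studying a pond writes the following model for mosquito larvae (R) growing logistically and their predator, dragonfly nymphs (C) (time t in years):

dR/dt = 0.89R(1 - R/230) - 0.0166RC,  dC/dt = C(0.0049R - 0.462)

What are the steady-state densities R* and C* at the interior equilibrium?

R* ≈ 94.3, C* ≈ 31.6

From dC/dt = 0 with C > 0: 0.0049R* = 0.462, so R* = 94.3.
Substitute into dR/dt = 0: 0.89(1 - 94.3/230) = 0.0166C*.
The bracket is 0.59, giving C* = 0.525/0.0166 = 31.6.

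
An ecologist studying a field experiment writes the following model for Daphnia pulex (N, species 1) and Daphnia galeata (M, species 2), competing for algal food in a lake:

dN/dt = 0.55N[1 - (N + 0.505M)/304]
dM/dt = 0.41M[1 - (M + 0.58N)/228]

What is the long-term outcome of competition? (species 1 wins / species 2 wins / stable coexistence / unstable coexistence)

Compare the nullcline intercepts: K1/α12 = 304/0.505 = 602 > K2 = 228; K2/α21 = 228/0.58 = 393 > K1 = 304.
Since both inequalities hold, each species can invade when rare, so the interior equilibrium is stable.

stable coexistence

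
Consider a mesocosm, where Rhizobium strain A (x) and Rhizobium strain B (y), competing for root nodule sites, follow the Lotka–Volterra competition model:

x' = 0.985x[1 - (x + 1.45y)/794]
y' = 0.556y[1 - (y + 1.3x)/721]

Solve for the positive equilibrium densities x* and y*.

x* ≈ 284, y* ≈ 352

Setting both brackets to zero gives the nullclines x + 1.45y = 794 and 1.3x + y = 721.
Substituting y = 721 - 1.3x into the first: x(1 - 1.45·1.3) = 794 - 1.45·721.
So x* = -251/-0.885 = 284, and then y* = 721 - 1.3·284 = 352.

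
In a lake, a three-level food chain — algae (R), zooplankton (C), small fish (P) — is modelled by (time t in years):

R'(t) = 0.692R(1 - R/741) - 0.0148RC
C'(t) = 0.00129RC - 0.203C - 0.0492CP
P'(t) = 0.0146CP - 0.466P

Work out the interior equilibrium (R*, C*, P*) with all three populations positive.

From dP/dt = 0: 0.0146C* = 0.466, so C* = 31.9.
From dR/dt = 0: 0.692(1 - R*/741) = 0.0148·31.9, giving R* = 741·(1 - 0.683) = 235.
From dC/dt = 0: 0.00129·235 - 0.203 = 0.0492P*, so P* = 0.1/0.0492 = 2.04.

R* ≈ 235, C* ≈ 31.9, P* ≈ 2.04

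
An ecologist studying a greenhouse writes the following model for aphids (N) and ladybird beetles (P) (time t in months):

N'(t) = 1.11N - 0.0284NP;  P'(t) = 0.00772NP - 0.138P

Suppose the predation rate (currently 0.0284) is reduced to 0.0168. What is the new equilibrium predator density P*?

At the interior fixed point, setting dN/dt = 0 with N > 0 fixes P* = (prey growth rate)/(NP coefficient) — independent of the other coefficients.
With the change, P* = 1.11/0.0168 = 66.1; it rises from 39.1.

P* ≈ 66.1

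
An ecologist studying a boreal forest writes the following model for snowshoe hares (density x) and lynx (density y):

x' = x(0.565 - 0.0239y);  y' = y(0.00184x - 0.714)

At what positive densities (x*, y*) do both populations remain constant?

Set dy/dt = 0 with y > 0: 0.00184x - 0.714 = 0, so x* = 0.714/0.00184 = 388.
Set dx/dt = 0 with x > 0: 0.565 - 0.0239y = 0, so y* = 0.565/0.0239 = 23.6.

x* ≈ 388, y* ≈ 23.6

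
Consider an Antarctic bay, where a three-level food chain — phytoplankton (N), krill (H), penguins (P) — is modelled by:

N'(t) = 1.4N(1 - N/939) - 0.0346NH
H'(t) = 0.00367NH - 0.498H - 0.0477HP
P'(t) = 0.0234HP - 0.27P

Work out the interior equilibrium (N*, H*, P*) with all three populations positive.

From dP/dt = 0: 0.0234H* = 0.27, so H* = 11.5.
From dN/dt = 0: 1.4(1 - N*/939) = 0.0346·11.5, giving N* = 939·(1 - 0.285) = 671.
From dH/dt = 0: 0.00367·671 - 0.498 = 0.0477P*, so P* = 1.97/0.0477 = 41.2.

N* ≈ 671, H* ≈ 11.5, P* ≈ 41.2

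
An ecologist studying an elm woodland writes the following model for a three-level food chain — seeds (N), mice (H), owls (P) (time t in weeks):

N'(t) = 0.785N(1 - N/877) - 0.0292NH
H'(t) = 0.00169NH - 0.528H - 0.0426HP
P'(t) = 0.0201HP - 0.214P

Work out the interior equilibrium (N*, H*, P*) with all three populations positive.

N* ≈ 530, H* ≈ 10.6, P* ≈ 8.62

From dP/dt = 0: 0.0201H* = 0.214, so H* = 10.6.
From dN/dt = 0: 0.785(1 - N*/877) = 0.0292·10.6, giving N* = 877·(1 - 0.396) = 530.
From dH/dt = 0: 0.00169·530 - 0.528 = 0.0426P*, so P* = 0.367/0.0426 = 8.62.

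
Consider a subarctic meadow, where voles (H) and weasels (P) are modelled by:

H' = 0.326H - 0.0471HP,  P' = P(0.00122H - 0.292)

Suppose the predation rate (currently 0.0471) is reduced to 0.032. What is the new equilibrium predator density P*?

P* ≈ 10.2

At the interior fixed point, setting dH/dt = 0 with H > 0 fixes P* = (prey growth rate)/(HP coefficient) — independent of the other coefficients.
With the change, P* = 0.326/0.032 = 10.2; it rises from 6.92.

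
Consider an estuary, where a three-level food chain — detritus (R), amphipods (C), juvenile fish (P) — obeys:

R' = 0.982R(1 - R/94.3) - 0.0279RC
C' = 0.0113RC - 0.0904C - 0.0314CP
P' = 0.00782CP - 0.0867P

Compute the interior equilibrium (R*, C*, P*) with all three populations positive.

From dP/dt = 0: 0.00782C* = 0.0867, so C* = 11.1.
From dR/dt = 0: 0.982(1 - R*/94.3) = 0.0279·11.1, giving R* = 94.3·(1 - 0.315) = 64.6.
From dC/dt = 0: 0.0113·64.6 - 0.0904 = 0.0314P*, so P* = 0.64/0.0314 = 20.4.

R* ≈ 64.6, C* ≈ 11.1, P* ≈ 20.4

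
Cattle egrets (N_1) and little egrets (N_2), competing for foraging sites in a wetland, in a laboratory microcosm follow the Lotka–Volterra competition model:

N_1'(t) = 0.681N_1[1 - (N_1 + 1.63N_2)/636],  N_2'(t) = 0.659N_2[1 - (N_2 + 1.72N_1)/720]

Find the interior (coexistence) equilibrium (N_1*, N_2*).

Setting both brackets to zero gives the nullclines N_1 + 1.63N_2 = 636 and 1.72N_1 + N_2 = 720.
Substituting N_2 = 720 - 1.72N_1 into the first: N_1(1 - 1.63·1.72) = 636 - 1.63·720.
So N_1* = -538/-1.8 = 298, and then N_2* = 720 - 1.72·298 = 207.

N_1* ≈ 298, N_2* ≈ 207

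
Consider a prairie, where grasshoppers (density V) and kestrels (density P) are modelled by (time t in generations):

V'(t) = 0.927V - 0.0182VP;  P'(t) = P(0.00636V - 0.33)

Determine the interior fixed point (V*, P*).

V* ≈ 51.9, P* ≈ 50.9

Set dP/dt = 0 with P > 0: 0.00636V - 0.33 = 0, so V* = 0.33/0.00636 = 51.9.
Set dV/dt = 0 with V > 0: 0.927 - 0.0182P = 0, so P* = 0.927/0.0182 = 50.9.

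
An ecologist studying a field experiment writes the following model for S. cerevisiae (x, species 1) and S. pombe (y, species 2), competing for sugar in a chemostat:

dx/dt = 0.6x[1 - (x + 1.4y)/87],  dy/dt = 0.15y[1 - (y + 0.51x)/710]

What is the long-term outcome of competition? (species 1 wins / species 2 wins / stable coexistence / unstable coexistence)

species 2 excludes species 1

Compare the nullcline intercepts: K1/α12 = 87/1.4 = 62.1 < K2 = 710; K2/α21 = 710/0.51 = 1390 > K1 = 87.
Since the inequalities point opposite ways, species 2 can invade but species 1 cannot.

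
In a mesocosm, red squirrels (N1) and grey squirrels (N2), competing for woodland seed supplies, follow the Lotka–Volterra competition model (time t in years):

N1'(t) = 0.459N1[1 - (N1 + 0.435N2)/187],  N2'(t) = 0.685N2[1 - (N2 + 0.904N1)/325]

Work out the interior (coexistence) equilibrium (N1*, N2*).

N1* ≈ 75.2, N2* ≈ 257

Setting both brackets to zero gives the nullclines N1 + 0.435N2 = 187 and 0.904N1 + N2 = 325.
Substituting N2 = 325 - 0.904N1 into the first: N1(1 - 0.435·0.904) = 187 - 0.435·325.
So N1* = 45.6/0.607 = 75.2, and then N2* = 325 - 0.904·75.2 = 257.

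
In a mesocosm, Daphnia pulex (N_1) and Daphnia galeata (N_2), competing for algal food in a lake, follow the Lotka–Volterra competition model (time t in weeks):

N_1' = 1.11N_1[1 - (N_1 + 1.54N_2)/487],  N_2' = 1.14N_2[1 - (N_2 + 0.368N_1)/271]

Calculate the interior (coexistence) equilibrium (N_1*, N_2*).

Setting both brackets to zero gives the nullclines N_1 + 1.54N_2 = 487 and 0.368N_1 + N_2 = 271.
Substituting N_2 = 271 - 0.368N_1 into the first: N_1(1 - 1.54·0.368) = 487 - 1.54·271.
So N_1* = 69.7/0.433 = 161, and then N_2* = 271 - 0.368·161 = 212.

N_1* ≈ 161, N_2* ≈ 212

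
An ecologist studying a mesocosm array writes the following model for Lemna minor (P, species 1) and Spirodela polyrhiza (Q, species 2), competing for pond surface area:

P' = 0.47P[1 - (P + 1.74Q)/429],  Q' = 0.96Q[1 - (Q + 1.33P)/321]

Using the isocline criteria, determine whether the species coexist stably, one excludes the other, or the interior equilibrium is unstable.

Compare the nullcline intercepts: K1/α12 = 429/1.74 = 247 < K2 = 321; K2/α21 = 321/1.33 = 241 < K1 = 429.
Since both are reversed, neither can invade when rare; the interior point is a saddle.

unstable coexistence (outcome depends on initial conditions)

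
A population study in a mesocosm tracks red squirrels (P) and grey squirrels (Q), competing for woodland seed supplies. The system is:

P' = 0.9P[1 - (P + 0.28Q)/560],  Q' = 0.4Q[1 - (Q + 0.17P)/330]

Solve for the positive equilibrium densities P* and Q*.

Setting both brackets to zero gives the nullclines P + 0.28Q = 560 and 0.17P + Q = 330.
Substituting Q = 330 - 0.17P into the first: P(1 - 0.28·0.17) = 560 - 0.28·330.
So P* = 468/0.952 = 491, and then Q* = 330 - 0.17·491 = 247.

P* ≈ 491, Q* ≈ 247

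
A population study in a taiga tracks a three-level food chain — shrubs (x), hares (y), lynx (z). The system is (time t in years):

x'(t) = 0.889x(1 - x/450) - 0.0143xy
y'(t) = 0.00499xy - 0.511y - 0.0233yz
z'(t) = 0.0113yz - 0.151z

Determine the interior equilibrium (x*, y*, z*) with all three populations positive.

x* ≈ 353, y* ≈ 13.4, z* ≈ 53.7

From dz/dt = 0: 0.0113y* = 0.151, so y* = 13.4.
From dx/dt = 0: 0.889(1 - x*/450) = 0.0143·13.4, giving x* = 450·(1 - 0.215) = 353.
From dy/dt = 0: 0.00499·353 - 0.511 = 0.0233z*, so z* = 1.25/0.0233 = 53.7.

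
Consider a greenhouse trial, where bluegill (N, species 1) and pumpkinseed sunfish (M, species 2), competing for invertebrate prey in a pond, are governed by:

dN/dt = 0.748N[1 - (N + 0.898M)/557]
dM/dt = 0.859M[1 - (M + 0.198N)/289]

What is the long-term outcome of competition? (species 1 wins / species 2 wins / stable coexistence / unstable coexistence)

stable coexistence

Compare the nullcline intercepts: K1/α12 = 557/0.898 = 620 > K2 = 289; K2/α21 = 289/0.198 = 1460 > K1 = 557.
Since both inequalities hold, each species can invade when rare, so the interior equilibrium is stable.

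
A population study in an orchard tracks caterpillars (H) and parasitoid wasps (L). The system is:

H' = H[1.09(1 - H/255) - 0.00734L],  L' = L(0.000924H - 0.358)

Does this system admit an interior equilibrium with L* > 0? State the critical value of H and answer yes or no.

Threshold H = 387; K < 387, so no, the predator goes extinct.

The predator equation gives dL/dt > 0 only when H > 0.358/0.000924 = 387.
Without the predator, H → K = 255. Since 255 < 387, the predator cannot invade.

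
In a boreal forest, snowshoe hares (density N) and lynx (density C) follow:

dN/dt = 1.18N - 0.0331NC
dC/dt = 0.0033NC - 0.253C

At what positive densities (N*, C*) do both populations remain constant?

Set dC/dt = 0 with C > 0: 0.0033N - 0.253 = 0, so N* = 0.253/0.0033 = 76.7.
Set dN/dt = 0 with N > 0: 1.18 - 0.0331C = 0, so C* = 1.18/0.0331 = 35.6.

N* ≈ 76.7, C* ≈ 35.6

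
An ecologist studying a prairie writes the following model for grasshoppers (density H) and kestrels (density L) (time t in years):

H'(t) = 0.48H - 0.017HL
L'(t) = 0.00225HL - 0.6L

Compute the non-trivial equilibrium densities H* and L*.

H* ≈ 267, L* ≈ 28.2

Set dL/dt = 0 with L > 0: 0.00225H - 0.6 = 0, so H* = 0.6/0.00225 = 267.
Set dH/dt = 0 with H > 0: 0.48 - 0.017L = 0, so L* = 0.48/0.017 = 28.2.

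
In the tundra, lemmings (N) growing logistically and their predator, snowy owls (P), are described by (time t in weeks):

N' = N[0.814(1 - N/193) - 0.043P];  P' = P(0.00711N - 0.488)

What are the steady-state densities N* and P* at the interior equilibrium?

N* ≈ 68.6, P* ≈ 12.2

From dP/dt = 0 with P > 0: 0.00711N* = 0.488, so N* = 68.6.
Substitute into dN/dt = 0: 0.814(1 - 68.6/193) = 0.043P*.
The bracket is 0.644, giving P* = 0.525/0.043 = 12.2.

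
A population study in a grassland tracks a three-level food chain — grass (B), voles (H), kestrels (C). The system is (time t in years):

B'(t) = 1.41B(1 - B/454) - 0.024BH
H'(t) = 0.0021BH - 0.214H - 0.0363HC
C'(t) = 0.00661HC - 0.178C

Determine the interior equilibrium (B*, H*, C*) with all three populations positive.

B* ≈ 246, H* ≈ 26.9, C* ≈ 8.33

From dC/dt = 0: 0.00661H* = 0.178, so H* = 26.9.
From dB/dt = 0: 1.41(1 - B*/454) = 0.024·26.9, giving B* = 454·(1 - 0.458) = 246.
From dH/dt = 0: 0.0021·246 - 0.214 = 0.0363C*, so C* = 0.302/0.0363 = 8.33.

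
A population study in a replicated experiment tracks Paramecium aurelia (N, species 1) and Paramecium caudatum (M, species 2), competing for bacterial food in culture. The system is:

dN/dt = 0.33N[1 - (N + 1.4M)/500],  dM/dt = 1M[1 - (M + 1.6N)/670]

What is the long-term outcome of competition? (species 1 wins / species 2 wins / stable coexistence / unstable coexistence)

unstable coexistence (outcome depends on initial conditions)

Compare the nullcline intercepts: K1/α12 = 500/1.4 = 357 < K2 = 670; K2/α21 = 670/1.6 = 419 < K1 = 500.
Since both are reversed, neither can invade when rare; the interior point is a saddle.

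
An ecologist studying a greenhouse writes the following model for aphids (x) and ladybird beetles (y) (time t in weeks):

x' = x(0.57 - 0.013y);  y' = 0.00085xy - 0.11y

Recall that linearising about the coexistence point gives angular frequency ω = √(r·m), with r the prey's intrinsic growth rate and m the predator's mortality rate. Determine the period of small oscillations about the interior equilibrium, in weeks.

T ≈ 25.1 weeks

Here r = 0.57 and m = 0.11, so r·m = 0.0627.
ω = √0.0627 = 0.25 per week, hence T = 2π/ω ≈ 25.1 weeks.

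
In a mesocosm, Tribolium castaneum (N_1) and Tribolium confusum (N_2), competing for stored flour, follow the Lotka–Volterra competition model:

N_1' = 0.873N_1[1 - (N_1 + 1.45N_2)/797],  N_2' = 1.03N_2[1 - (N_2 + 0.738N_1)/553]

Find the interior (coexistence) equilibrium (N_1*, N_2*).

N_1* ≈ 69.2, N_2* ≈ 502

Setting both brackets to zero gives the nullclines N_1 + 1.45N_2 = 797 and 0.738N_1 + N_2 = 553.
Substituting N_2 = 553 - 0.738N_1 into the first: N_1(1 - 1.45·0.738) = 797 - 1.45·553.
So N_1* = -4.85/-0.0701 = 69.2, and then N_2* = 553 - 0.738·69.2 = 502.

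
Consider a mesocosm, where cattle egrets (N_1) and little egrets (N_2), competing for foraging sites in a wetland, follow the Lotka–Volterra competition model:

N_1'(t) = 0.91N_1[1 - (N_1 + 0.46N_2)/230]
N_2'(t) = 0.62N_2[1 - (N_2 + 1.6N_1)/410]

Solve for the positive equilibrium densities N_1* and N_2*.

Setting both brackets to zero gives the nullclines N_1 + 0.46N_2 = 230 and 1.6N_1 + N_2 = 410.
Substituting N_2 = 410 - 1.6N_1 into the first: N_1(1 - 0.46·1.6) = 230 - 0.46·410.
So N_1* = 41.4/0.264 = 157, and then N_2* = 410 - 1.6·157 = 159.

N_1* ≈ 157, N_2* ≈ 159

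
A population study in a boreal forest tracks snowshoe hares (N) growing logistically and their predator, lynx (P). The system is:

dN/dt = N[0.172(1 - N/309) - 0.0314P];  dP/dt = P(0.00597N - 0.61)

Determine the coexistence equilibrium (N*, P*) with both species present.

From dP/dt = 0 with P > 0: 0.00597N* = 0.61, so N* = 102.
Substitute into dN/dt = 0: 0.172(1 - 102/309) = 0.0314P*.
The bracket is 0.669, giving P* = 0.115/0.0314 = 3.67.

N* ≈ 102, P* ≈ 3.67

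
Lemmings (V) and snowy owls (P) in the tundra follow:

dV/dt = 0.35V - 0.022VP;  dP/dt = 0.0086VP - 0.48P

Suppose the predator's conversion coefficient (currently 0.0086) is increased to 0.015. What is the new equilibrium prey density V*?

At the interior fixed point, setting dP/dt = 0 with P > 0 fixes V* = (predator death rate)/(VP coefficient) — independent of the other coefficients.
With the change, V* = 0.48/0.015 = 32; it falls from 55.8.

V* ≈ 32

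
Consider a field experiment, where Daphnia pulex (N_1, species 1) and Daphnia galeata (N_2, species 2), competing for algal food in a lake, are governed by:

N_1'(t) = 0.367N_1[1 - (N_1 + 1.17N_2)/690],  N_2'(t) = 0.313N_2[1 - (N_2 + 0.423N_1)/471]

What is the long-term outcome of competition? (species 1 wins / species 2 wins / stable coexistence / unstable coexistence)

stable coexistence

Compare the nullcline intercepts: K1/α12 = 690/1.17 = 590 > K2 = 471; K2/α21 = 471/0.423 = 1110 > K1 = 690.
Since both inequalities hold, each species can invade when rare, so the interior equilibrium is stable.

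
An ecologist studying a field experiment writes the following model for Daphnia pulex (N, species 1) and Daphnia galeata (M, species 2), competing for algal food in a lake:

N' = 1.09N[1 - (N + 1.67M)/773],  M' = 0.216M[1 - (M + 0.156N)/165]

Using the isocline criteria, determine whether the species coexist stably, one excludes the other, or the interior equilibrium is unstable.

Compare the nullcline intercepts: K1/α12 = 773/1.67 = 463 > K2 = 165; K2/α21 = 165/0.156 = 1060 > K1 = 773.
Since both inequalities hold, each species can invade when rare, so the interior equilibrium is stable.

stable coexistence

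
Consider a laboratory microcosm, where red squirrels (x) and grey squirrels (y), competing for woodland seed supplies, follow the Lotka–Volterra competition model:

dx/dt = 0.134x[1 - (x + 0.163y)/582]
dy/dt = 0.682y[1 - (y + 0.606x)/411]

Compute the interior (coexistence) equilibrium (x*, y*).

x* ≈ 571, y* ≈ 64.7

Setting both brackets to zero gives the nullclines x + 0.163y = 582 and 0.606x + y = 411.
Substituting y = 411 - 0.606x into the first: x(1 - 0.163·0.606) = 582 - 0.163·411.
So x* = 515/0.901 = 571, and then y* = 411 - 0.606·571 = 64.7.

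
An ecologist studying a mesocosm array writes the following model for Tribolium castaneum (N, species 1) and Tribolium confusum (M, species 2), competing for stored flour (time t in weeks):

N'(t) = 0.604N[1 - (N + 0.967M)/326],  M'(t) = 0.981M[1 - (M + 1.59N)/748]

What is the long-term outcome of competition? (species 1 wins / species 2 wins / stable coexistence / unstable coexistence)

Compare the nullcline intercepts: K1/α12 = 326/0.967 = 337 < K2 = 748; K2/α21 = 748/1.59 = 470 > K1 = 326.
Since the inequalities point opposite ways, species 2 can invade but species 1 cannot.

species 2 excludes species 1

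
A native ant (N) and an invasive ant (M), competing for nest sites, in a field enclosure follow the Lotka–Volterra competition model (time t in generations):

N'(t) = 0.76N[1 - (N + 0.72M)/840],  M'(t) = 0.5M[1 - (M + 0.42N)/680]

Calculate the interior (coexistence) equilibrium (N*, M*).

N* ≈ 502, M* ≈ 469

Setting both brackets to zero gives the nullclines N + 0.72M = 840 and 0.42N + M = 680.
Substituting M = 680 - 0.42N into the first: N(1 - 0.72·0.42) = 840 - 0.72·680.
So N* = 350/0.698 = 502, and then M* = 680 - 0.42·502 = 469.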